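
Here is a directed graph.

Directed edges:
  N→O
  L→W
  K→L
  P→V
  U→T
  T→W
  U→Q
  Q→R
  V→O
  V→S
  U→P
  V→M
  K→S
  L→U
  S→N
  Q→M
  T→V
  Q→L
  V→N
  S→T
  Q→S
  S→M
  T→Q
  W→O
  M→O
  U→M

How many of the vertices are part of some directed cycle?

A vertex is on a directed cycle iff it belongs to a strongly connected component of size ≥ 2 (or has a self-loop).
The vertices on cycles are {L, P, Q, S, T, U, V} — 7 in total.

7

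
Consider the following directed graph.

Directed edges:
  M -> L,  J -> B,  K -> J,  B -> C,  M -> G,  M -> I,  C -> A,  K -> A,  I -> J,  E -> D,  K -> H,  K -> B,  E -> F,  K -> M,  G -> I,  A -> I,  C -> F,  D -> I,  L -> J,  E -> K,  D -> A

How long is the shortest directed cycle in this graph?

5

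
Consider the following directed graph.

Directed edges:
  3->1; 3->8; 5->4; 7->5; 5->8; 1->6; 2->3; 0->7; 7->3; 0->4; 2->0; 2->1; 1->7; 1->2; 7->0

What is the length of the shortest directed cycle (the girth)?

2

For each vertex v, BFS finds the shortest path from v back to v.
The shortest such closed walk is 2 → 1 → 2, length 2.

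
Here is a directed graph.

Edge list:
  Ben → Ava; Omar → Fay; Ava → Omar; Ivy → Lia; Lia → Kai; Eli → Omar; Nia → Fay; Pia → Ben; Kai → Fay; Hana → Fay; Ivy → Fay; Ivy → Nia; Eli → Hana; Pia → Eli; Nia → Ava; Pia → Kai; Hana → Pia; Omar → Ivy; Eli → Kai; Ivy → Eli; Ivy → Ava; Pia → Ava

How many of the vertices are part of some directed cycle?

A vertex is on a directed cycle iff it belongs to a strongly connected component of size ≥ 2 (or has a self-loop).
The vertices on cycles are {Ava, Ben, Eli, Ivy, Nia, Pia, Hana, Omar} — 8 in total.

8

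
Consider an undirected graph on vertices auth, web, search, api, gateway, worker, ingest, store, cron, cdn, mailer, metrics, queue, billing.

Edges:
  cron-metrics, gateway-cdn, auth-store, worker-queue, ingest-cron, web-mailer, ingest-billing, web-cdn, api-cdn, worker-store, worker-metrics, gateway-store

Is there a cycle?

No

DFS, tracking each vertex's parent; an edge to a visited non-parent vertex closes a cycle.
Start from gateway:
visit gateway (parent –)
  visit cdn (parent gateway)
    cdn–gateway: parent, skip
    visit api (parent cdn)
      api–cdn: parent, skip
    visit web (parent cdn)
      web–cdn: parent, skip
      visit mailer (parent web)
        mailer–web: parent, skip
  visit store (parent gateway)
    visit auth (parent store)
      auth–store: parent, skip
    visit worker (parent store)
      visit metrics (parent worker)
        metrics–worker: parent, skip
        visit cron (parent metrics)
          visit ingest (parent cron)
            ingest–cron: parent, skip
            visit billing (parent ingest)
              billing–ingest: parent, skip
          cron–metrics: parent, skip
      worker–store: parent, skip
      visit queue (parent worker)
        queue–worker: parent, skip
    store–gateway: parent, skip
visit search (parent –)
No non-parent visited neighbor found — the graph is a forest.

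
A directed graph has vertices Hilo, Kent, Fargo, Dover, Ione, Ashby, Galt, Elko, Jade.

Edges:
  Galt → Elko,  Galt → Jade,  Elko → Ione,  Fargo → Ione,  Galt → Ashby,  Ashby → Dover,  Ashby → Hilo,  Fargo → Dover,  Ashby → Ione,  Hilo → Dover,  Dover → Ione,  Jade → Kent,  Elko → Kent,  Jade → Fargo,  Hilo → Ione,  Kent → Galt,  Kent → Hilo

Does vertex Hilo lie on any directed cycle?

Hilo lies on a cycle iff there is a path from Hilo back to itself.
Exploring from Hilo, it never reaches itself; equivalently, its strongly connected component is a singleton.

No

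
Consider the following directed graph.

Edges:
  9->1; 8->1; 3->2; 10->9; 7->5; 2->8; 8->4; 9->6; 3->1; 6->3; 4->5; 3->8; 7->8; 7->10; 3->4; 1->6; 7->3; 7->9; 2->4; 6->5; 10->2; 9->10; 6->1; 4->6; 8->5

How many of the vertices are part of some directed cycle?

8

A vertex is on a directed cycle iff it belongs to a strongly connected component of size ≥ 2 (or has a self-loop).
The vertices on cycles are {1, 2, 3, 4, 6, 8, 9, 10} — 8 in total.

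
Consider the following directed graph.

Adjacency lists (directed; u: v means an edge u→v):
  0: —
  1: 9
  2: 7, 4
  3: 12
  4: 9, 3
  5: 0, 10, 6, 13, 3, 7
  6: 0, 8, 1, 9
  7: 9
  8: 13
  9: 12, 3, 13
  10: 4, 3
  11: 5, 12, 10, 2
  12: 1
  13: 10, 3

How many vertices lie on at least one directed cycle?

7

A vertex is on a directed cycle iff it belongs to a strongly connected component of size ≥ 2 (or has a self-loop).
The vertices on cycles are {1, 3, 4, 9, 10, 12, 13} — 7 in total.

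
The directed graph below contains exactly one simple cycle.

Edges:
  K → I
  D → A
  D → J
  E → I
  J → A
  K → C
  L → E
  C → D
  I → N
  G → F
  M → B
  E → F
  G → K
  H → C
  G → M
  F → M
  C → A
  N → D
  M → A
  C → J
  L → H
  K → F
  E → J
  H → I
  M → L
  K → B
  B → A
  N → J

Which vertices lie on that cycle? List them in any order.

E, F, L, M

DFS with gray/black marking from M:
M gray
  L gray
    E gray
      J gray
        A gray
        A black
      J black
      I gray
        N gray
          N→J: J black — skip
          D gray
            D→J: J black — skip
            D→A: A black — skip
          D black
        N black
      I black
      F gray
        F→M: M is gray → back edge
Back edge closes the cycle M → L → E → F → M; its vertices are {E, F, L, M}.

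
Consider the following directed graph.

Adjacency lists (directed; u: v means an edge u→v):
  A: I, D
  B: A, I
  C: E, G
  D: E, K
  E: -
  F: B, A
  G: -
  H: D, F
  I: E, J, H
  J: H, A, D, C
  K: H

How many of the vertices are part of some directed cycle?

A vertex is on a directed cycle iff it belongs to a strongly connected component of size ≥ 2 (or has a self-loop).
The vertices on cycles are {A, B, D, F, H, I, J, K} — 8 in total.

8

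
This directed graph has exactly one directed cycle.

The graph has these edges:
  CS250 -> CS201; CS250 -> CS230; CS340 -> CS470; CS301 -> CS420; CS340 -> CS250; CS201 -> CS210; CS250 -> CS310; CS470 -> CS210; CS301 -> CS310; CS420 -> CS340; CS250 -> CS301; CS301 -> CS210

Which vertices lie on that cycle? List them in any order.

CS250, CS301, CS340, CS420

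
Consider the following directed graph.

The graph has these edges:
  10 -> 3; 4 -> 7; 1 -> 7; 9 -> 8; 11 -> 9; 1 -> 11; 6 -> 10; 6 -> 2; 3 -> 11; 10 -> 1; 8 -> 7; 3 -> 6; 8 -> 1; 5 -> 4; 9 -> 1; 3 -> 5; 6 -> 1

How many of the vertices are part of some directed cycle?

7

A vertex is on a directed cycle iff it belongs to a strongly connected component of size ≥ 2 (or has a self-loop).
The vertices on cycles are {1, 3, 6, 8, 9, 10, 11} — 7 in total.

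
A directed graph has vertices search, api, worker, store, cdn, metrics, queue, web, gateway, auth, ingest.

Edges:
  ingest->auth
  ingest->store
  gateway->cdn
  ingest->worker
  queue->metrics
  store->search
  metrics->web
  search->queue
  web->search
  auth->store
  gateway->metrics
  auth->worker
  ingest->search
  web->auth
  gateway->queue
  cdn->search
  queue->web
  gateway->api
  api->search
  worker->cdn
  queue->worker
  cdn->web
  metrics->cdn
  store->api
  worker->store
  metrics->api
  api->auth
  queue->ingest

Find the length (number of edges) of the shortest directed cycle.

For each vertex v, BFS finds the shortest path from v back to v.
The shortest such closed walk is queue → web → search → queue, length 3.

3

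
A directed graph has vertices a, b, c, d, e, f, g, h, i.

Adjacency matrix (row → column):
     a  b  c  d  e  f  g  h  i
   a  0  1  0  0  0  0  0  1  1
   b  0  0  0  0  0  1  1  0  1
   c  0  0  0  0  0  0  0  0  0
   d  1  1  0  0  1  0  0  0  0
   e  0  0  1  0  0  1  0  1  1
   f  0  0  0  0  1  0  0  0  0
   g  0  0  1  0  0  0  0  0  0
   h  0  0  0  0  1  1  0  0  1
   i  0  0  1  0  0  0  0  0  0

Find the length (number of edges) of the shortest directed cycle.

2

For each vertex v, BFS finds the shortest path from v back to v.
The shortest such closed walk is e → f → e, length 2.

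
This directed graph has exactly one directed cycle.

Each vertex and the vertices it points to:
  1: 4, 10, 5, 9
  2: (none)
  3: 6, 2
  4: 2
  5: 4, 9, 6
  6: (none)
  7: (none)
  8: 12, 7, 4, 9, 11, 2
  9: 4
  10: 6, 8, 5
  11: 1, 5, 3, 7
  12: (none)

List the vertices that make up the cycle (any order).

1, 8, 10, 11

DFS with gray/black marking from 10:
10 gray
  6 gray
  6 black
  8 gray
    12 gray
    12 black
    7 gray
    7 black
    4 gray
      2 gray
      2 black
    4 black
    9 gray
      9→4: 4 black — skip
    9 black
    11 gray
      1 gray
        1→4: 4 black — skip
        1→10: 10 is gray → back edge
Back edge closes the cycle 10 → 8 → 11 → 1 → 10; its vertices are {1, 8, 10, 11}.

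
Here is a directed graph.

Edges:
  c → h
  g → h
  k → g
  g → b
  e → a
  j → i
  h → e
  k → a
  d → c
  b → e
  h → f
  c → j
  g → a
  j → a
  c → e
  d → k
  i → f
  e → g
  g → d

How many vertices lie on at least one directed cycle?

A vertex is on a directed cycle iff it belongs to a strongly connected component of size ≥ 2 (or has a self-loop).
The vertices on cycles are {b, c, d, e, g, h, k} — 7 in total.

7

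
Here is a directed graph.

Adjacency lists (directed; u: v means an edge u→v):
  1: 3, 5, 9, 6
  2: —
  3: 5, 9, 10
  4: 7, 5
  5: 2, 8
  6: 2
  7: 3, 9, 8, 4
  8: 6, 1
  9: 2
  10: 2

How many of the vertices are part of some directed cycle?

6

A vertex is on a directed cycle iff it belongs to a strongly connected component of size ≥ 2 (or has a self-loop).
The vertices on cycles are {1, 3, 4, 5, 7, 8} — 6 in total.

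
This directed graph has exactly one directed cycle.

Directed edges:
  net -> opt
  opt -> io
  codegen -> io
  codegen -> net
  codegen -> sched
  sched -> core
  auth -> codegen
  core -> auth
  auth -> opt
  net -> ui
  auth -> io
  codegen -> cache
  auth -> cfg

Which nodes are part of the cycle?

auth, core, sched, codegen

DFS with gray/black marking from core:
core gray
  auth gray
    cfg gray
    cfg black
    io gray
    io black
    codegen gray
      net gray
        opt gray
          opt→io: io black — skip
        opt black
        ui gray
        ui black
      net black
      codegen→io: io black — skip
      cache gray
      cache black
      sched gray
        sched→core: core is gray → back edge
Back edge closes the cycle core → auth → codegen → sched → core; its vertices are {auth, core, sched, codegen}.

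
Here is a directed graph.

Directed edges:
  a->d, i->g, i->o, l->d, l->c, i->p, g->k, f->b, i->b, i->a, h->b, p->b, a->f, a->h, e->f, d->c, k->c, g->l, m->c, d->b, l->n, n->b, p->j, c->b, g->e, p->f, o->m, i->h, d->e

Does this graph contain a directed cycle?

DFS with white/gray/black marking, starting from c:
c gray
  b gray
  b black
c black
a gray
  f gray
    f→b: b black — skip
  f black
  d gray
    d→b: b black — skip
    e gray
      e→f: f black — skip
    e black
    d→c: c black — skip
  d black
  h gray
    h→b: b black — skip
  h black
a black
g gray
  k gray
    k→c: c black — skip
  k black
  l gray
    l→c: c black — skip
    l→d: d black — skip
    n gray
      n→b: b black — skip
    n black
  l black
  g→e: e black — skip
g black
i gray
  i→g: g black — skip
  i→a: a black — skip
  o gray
    m gray
      m→c: c black — skip
    m black
  o black
  i→b: b black — skip
  i→h: h black — skip
  p gray
    p→b: b black — skip
    j gray
    j black
    p→f: f black — skip
  p black
i black
Every edge goes to a white or black vertex — no back edge, so the graph is acyclic.

No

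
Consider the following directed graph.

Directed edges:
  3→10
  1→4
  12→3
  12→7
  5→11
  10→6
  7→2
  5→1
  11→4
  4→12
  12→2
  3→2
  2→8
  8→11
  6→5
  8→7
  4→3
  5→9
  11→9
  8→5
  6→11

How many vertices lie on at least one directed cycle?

11

A vertex is on a directed cycle iff it belongs to a strongly connected component of size ≥ 2 (or has a self-loop).
The vertices on cycles are {1, 2, 3, 4, 5, 6, 7, 8, 10, 11, 12} — 11 in total.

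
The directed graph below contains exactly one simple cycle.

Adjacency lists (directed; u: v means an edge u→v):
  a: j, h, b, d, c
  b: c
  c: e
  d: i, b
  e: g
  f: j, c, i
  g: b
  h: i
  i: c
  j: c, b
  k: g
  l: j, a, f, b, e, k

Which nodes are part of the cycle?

b, c, e, g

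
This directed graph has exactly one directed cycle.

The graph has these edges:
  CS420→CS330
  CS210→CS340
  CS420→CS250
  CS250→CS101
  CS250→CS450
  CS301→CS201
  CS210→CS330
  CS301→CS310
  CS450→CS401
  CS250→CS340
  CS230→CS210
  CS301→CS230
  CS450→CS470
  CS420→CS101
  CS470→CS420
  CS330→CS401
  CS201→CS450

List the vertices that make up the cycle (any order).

CS250, CS420, CS450, CS470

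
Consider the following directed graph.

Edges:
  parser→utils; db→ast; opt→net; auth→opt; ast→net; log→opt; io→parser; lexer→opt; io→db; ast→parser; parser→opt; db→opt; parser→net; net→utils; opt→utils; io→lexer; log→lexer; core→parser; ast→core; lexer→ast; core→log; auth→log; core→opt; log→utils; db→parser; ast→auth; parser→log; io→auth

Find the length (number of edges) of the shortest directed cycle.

For each vertex v, BFS finds the shortest path from v back to v.
The shortest such closed walk is lexer → ast → auth → log → lexer, length 4.

4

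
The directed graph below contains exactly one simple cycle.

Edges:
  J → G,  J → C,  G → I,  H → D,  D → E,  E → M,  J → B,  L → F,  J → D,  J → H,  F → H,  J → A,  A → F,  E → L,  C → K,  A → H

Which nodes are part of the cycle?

D, E, F, H, L

DFS with gray/black marking from D:
D gray
  E gray
    L gray
      F gray
        H gray
          H→D: D is gray → back edge
Back edge closes the cycle D → E → L → F → H → D; its vertices are {D, E, F, H, L}.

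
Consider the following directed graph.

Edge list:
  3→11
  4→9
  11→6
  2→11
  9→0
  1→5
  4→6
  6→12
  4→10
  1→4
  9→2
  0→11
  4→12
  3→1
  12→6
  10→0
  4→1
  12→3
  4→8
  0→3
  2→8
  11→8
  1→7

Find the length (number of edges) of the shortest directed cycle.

2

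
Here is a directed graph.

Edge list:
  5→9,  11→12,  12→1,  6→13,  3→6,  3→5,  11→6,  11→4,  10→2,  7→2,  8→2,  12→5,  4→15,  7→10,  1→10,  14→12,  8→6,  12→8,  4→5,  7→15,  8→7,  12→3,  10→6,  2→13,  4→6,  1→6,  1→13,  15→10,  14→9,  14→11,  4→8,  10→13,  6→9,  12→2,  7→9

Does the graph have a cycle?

DFS with white/gray/black marking, starting from 2:
2 gray
  13 gray
  13 black
2 black
1 gray
  1→13: 13 black — skip
  10 gray
    6 gray
      6→13: 13 black — skip
      9 gray
      9 black
    6 black
    10→13: 13 black — skip
    10→2: 2 black — skip
  10 black
  1→6: 6 black — skip
1 black
3 gray
  5 gray
    5→9: 9 black — skip
  5 black
  3→6: 6 black — skip
3 black
4 gray
  4→6: 6 black — skip
  4→5: 5 black — skip
  8 gray
    8→2: 2 black — skip
    8→6: 6 black — skip
    7 gray
      7→10: 10 black — skip
      7→2: 2 black — skip
      15 gray
        15→10: 10 black — skip
      15 black
      7→9: 9 black — skip
    7 black
  8 black
  4→15: 15 black — skip
4 black
11 gray
  11→6: 6 black — skip
  11→4: 4 black — skip
  12 gray
    12→8: 8 black — skip
    12→5: 5 black — skip
    12→3: 3 black — skip
    12→2: 2 black — skip
    12→1: 1 black — skip
  12 black
11 black
14 gray
  14→9: 9 black — skip
  14→11: 11 black — skip
  14→12: 12 black — skip
14 black
Every edge goes to a white or black vertex — no back edge, so the graph is acyclic.

No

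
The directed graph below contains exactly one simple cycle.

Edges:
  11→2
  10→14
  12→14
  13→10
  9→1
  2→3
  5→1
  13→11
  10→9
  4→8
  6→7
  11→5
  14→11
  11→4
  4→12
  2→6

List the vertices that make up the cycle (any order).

DFS with gray/black marking from 11:
11 gray
  2 gray
    6 gray
      7 gray
      7 black
    6 black
    3 gray
    3 black
  2 black
  4 gray
    12 gray
      14 gray
        14→11: 11 is gray → back edge
Back edge closes the cycle 11 → 4 → 12 → 14 → 11; its vertices are {4, 11, 12, 14}.

4, 11, 12, 14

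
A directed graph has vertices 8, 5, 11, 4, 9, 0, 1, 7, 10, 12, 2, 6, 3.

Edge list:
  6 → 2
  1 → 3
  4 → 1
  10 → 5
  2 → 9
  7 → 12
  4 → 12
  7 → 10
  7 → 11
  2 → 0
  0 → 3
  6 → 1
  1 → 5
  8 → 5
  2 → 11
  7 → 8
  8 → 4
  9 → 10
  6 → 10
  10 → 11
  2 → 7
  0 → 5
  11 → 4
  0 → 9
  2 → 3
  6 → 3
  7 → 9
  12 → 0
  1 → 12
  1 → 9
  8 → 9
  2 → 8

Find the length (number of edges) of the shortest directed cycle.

5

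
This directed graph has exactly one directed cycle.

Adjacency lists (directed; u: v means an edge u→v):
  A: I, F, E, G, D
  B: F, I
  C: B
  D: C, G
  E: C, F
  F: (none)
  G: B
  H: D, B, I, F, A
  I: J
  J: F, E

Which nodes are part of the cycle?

DFS with gray/black marking from I:
I gray
  J gray
    F gray
    F black
    E gray
      C gray
        B gray
          B→F: F black — skip
          B→I: I is gray → back edge
Back edge closes the cycle I → J → E → C → B → I; its vertices are {B, C, E, I, J}.

B, C, E, I, J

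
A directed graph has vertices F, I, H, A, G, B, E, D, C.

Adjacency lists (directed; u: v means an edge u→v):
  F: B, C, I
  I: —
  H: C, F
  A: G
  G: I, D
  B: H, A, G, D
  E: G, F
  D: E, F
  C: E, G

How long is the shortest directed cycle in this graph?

For each vertex v, BFS finds the shortest path from v back to v.
The shortest such closed walk is B → D → F → B, length 3.

3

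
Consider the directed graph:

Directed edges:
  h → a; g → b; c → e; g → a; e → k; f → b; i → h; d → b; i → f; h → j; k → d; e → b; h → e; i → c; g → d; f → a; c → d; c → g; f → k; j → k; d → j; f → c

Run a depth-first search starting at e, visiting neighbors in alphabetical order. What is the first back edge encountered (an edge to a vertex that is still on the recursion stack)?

DFS from e (visiting neighbors in alphabetical order); mark gray on enter, black on exit:
e gray
  b gray
  b black
  k gray
    d gray
      d→b: b black — skip
      j gray
        j→k: k is gray → back edge
First back edge: j → k.

j->k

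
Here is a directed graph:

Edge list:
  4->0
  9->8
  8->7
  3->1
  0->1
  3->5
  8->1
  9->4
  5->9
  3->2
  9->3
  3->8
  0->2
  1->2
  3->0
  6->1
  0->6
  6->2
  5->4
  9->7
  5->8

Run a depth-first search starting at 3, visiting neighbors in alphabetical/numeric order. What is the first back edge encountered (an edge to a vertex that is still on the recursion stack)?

9->3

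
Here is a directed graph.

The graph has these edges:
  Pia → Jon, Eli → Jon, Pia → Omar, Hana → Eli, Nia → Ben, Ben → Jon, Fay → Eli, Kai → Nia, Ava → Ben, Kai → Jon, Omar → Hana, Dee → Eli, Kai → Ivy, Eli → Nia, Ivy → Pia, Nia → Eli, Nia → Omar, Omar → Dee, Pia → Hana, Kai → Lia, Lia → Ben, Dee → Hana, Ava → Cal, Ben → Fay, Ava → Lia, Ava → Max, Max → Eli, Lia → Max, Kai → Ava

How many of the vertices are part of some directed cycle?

7

A vertex is on a directed cycle iff it belongs to a strongly connected component of size ≥ 2 (or has a self-loop).
The vertices on cycles are {Ben, Dee, Eli, Fay, Nia, Hana, Omar} — 7 in total.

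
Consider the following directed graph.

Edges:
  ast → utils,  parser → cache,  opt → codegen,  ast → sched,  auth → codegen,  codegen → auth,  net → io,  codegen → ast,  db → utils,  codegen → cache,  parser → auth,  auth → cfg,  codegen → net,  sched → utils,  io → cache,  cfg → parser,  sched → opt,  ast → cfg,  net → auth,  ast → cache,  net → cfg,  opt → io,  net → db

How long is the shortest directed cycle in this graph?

For each vertex v, BFS finds the shortest path from v back to v.
The shortest such closed walk is codegen → auth → codegen, length 2.

2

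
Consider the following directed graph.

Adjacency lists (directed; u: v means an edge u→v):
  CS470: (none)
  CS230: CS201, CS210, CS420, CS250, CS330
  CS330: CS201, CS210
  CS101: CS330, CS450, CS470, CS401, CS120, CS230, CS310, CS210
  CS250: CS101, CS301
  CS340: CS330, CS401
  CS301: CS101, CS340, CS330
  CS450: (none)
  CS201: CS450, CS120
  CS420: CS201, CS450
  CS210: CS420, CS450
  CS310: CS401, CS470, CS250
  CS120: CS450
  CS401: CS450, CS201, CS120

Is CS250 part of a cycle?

CS250 is on a cycle iff CS250 can reach itself via ≥1 edge.
CS250 → CS101 → CS230 → CS250 — yes.

Yes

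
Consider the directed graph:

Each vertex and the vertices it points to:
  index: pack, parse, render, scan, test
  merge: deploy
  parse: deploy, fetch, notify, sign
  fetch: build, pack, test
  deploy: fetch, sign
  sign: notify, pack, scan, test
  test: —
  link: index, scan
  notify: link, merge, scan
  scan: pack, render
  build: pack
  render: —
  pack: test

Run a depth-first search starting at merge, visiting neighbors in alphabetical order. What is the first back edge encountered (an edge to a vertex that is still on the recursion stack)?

parse->deploy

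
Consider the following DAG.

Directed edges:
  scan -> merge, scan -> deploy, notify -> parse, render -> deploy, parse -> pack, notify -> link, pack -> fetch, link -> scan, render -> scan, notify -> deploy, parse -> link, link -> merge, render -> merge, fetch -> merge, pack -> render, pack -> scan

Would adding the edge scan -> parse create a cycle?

Adding scan→parse creates a cycle iff parse can already reach scan.
Path from parse: parse → link → scan.
So parse → … → scan → parse is a cycle.

Yes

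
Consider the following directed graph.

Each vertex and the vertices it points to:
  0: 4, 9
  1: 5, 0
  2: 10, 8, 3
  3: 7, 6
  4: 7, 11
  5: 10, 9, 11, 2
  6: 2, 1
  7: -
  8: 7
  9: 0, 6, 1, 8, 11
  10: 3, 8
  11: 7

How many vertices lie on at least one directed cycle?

8

A vertex is on a directed cycle iff it belongs to a strongly connected component of size ≥ 2 (or has a self-loop).
The vertices on cycles are {0, 1, 2, 3, 5, 6, 9, 10} — 8 in total.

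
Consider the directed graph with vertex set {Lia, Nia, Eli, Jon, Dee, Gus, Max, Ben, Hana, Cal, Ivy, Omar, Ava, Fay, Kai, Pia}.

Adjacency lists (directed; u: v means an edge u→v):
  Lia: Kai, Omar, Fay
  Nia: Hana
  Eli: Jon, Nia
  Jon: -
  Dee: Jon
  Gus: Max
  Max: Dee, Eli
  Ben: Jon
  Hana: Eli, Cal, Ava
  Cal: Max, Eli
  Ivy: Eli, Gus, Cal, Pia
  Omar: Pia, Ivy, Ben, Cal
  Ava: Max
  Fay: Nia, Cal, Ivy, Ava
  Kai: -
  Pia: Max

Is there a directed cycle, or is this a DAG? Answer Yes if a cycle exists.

Yes

DFS with white/gray/black marking, starting from Ava:
Ava gray
  Max gray
    Dee gray
      Jon gray
      Jon black
    Dee black
    Eli gray
      Eli→Jon: Jon black — skip
      Nia gray
        Hana gray
          Hana→Eli: Eli is gray → back edge
Back edge found, so a cycle exists: Eli → Nia → Hana → Eli.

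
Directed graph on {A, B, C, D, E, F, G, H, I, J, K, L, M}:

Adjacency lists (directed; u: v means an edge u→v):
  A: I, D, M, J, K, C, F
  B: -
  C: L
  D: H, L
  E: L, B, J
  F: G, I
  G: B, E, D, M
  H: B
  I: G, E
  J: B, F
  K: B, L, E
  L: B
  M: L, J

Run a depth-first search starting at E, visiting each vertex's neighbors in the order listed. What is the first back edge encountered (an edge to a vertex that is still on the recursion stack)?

G->E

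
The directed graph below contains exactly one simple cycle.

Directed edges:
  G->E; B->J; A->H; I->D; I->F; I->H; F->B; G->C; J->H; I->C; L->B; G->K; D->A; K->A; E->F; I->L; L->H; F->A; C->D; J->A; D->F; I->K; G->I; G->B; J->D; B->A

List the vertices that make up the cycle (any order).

DFS with gray/black marking from D:
D gray
  F gray
    A gray
      H gray
      H black
    A black
    B gray
      J gray
        J→H: H black — skip
        J→A: A black — skip
        J→D: D is gray → back edge
Back edge closes the cycle D → F → B → J → D; its vertices are {B, D, F, J}.

B, D, F, J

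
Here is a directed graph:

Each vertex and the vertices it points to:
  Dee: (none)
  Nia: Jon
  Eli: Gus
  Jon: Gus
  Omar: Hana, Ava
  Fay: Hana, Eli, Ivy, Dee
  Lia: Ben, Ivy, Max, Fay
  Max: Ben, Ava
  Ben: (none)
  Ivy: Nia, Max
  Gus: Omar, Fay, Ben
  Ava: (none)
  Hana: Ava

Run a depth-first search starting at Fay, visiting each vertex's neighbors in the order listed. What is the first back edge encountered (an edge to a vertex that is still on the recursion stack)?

Gus->Fay

DFS from Fay (visiting each vertex's neighbors in the order listed); mark gray on enter, black on exit:
Fay gray
  Hana gray
    Ava gray
    Ava black
  Hana black
  Eli gray
    Gus gray
      Omar gray
        Omar→Hana: Hana black — skip
        Omar→Ava: Ava black — skip
      Omar black
      Gus→Fay: Fay is gray → back edge
First back edge: Gus → Fay.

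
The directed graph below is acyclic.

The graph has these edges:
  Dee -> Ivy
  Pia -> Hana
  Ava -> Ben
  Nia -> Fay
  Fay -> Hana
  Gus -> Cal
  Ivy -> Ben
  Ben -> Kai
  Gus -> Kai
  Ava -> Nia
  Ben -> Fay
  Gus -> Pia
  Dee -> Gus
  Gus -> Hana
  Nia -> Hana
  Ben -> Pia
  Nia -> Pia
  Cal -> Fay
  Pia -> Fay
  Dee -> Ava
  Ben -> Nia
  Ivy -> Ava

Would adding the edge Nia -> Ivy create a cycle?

Adding Nia→Ivy creates a cycle iff Ivy can already reach Nia.
Path from Ivy: Ivy → Ben → Nia.
So Ivy → … → Nia → Ivy is a cycle.

Yes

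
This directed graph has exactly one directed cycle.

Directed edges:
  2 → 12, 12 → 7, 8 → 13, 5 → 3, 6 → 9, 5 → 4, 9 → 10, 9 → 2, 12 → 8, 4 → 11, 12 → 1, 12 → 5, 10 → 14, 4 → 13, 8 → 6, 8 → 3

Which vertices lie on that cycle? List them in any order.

2, 6, 8, 9, 12

DFS with gray/black marking from 12:
12 gray
  5 gray
    3 gray
    3 black
    4 gray
      11 gray
      11 black
      13 gray
      13 black
    4 black
  5 black
  7 gray
  7 black
  8 gray
    6 gray
      9 gray
        2 gray
          2→12: 12 is gray → back edge
Back edge closes the cycle 12 → 8 → 6 → 9 → 2 → 12; its vertices are {2, 6, 8, 9, 12}.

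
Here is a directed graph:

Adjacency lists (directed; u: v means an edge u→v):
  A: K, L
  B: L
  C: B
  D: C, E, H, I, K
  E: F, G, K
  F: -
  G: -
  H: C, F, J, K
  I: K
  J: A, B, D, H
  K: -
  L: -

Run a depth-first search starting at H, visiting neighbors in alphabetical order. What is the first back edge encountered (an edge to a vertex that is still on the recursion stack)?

D->H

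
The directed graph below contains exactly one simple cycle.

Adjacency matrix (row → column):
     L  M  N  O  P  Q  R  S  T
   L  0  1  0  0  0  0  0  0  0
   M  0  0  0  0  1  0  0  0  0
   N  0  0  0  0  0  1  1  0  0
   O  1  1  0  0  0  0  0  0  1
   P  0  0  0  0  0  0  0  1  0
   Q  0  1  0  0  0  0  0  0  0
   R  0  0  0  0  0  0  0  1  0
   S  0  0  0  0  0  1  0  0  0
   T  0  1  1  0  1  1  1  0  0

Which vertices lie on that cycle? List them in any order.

DFS with gray/black marking from M:
M gray
  P gray
    S gray
      Q gray
        Q→M: M is gray → back edge
Back edge closes the cycle M → P → S → Q → M; its vertices are {M, P, Q, S}.

M, P, Q, S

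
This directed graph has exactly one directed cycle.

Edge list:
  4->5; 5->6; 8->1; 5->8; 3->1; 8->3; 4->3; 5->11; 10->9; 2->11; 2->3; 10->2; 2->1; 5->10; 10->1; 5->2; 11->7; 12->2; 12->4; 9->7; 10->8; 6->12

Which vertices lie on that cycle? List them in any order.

4, 5, 6, 12

DFS with gray/black marking from 5:
5 gray
  11 gray
    7 gray
    7 black
  11 black
  6 gray
    12 gray
      4 gray
        4→5: 5 is gray → back edge
Back edge closes the cycle 5 → 6 → 12 → 4 → 5; its vertices are {4, 5, 6, 12}.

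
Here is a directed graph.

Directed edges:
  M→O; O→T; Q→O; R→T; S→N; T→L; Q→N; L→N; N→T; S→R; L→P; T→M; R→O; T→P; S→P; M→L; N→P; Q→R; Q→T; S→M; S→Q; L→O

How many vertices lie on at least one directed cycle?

5

A vertex is on a directed cycle iff it belongs to a strongly connected component of size ≥ 2 (or has a self-loop).
The vertices on cycles are {L, M, N, O, T} — 5 in total.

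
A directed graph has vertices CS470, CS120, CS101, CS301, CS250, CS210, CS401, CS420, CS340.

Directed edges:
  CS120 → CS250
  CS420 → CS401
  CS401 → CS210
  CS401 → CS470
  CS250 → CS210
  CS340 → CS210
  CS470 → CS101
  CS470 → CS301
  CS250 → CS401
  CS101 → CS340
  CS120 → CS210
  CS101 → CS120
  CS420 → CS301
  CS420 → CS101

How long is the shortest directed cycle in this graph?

5

For each vertex v, BFS finds the shortest path from v back to v.
The shortest such closed walk is CS101 → CS120 → CS250 → CS401 → CS470 → CS101, length 5.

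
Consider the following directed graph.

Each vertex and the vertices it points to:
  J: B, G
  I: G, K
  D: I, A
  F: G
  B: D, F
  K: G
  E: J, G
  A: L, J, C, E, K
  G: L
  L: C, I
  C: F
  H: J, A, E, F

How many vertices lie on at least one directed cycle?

A vertex is on a directed cycle iff it belongs to a strongly connected component of size ≥ 2 (or has a self-loop).
The vertices on cycles are {A, B, C, D, E, F, G, I, J, K, L} — 11 in total.

11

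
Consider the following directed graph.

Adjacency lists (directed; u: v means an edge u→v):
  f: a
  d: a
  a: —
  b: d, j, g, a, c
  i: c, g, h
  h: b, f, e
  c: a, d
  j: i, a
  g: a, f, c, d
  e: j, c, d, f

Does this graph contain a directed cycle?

DFS with white/gray/black marking, starting from c:
c gray
  a gray
  a black
  d gray
    d→a: a black — skip
  d black
c black
f gray
  f→a: a black — skip
f black
b gray
  b→d: d black — skip
  j gray
    i gray
      i→c: c black — skip
      g gray
        g→a: a black — skip
        g→f: f black — skip
        g→c: c black — skip
        g→d: d black — skip
      g black
      h gray
        h→b: b is gray → back edge
Back edge found, so a cycle exists: b → j → i → h → b.

Yes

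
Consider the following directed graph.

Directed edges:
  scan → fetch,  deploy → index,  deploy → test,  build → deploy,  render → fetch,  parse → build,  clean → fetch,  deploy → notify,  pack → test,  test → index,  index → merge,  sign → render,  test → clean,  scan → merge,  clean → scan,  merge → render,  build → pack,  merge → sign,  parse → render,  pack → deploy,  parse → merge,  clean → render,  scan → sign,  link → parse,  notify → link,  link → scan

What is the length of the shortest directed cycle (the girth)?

5

For each vertex v, BFS finds the shortest path from v back to v.
The shortest such closed walk is build → deploy → notify → link → parse → build, length 5.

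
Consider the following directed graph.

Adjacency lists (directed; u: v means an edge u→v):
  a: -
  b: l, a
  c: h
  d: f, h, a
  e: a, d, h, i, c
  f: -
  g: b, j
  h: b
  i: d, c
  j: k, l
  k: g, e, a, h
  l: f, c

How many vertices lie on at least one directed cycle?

A vertex is on a directed cycle iff it belongs to a strongly connected component of size ≥ 2 (or has a self-loop).
The vertices on cycles are {b, c, g, h, j, k, l} — 7 in total.

7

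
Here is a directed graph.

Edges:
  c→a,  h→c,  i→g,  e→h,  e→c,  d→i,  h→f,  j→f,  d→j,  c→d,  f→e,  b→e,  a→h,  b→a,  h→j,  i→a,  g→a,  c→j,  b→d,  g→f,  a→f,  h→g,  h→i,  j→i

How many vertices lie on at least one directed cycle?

9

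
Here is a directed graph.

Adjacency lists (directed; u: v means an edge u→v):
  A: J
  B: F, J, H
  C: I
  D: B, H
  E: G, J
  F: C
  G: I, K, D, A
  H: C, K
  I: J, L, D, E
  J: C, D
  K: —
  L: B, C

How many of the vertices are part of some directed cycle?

11

A vertex is on a directed cycle iff it belongs to a strongly connected component of size ≥ 2 (or has a self-loop).
The vertices on cycles are {A, B, C, D, E, F, G, H, I, J, L} — 11 in total.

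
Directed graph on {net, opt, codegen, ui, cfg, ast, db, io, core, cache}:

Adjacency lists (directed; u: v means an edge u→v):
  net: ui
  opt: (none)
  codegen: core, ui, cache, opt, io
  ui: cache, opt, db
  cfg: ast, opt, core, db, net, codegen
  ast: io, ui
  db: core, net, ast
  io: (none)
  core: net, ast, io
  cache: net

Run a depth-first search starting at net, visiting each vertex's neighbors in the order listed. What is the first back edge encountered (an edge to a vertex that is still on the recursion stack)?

cache→net

DFS from net (visiting each vertex's neighbors in the order listed); mark gray on enter, black on exit:
net gray
  ui gray
    cache gray
      cache→net: net is gray → back edge
First back edge: cache → net.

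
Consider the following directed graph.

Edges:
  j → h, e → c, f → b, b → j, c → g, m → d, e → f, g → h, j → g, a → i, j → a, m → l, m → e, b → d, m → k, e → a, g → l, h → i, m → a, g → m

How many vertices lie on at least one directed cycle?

A vertex is on a directed cycle iff it belongs to a strongly connected component of size ≥ 2 (or has a self-loop).
The vertices on cycles are {b, c, e, f, g, j, m} — 7 in total.

7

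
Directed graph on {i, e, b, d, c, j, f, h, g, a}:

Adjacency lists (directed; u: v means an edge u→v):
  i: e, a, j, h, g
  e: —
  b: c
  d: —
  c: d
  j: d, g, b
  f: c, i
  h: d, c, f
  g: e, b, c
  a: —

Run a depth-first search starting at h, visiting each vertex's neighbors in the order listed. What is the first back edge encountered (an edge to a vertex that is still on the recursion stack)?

i→h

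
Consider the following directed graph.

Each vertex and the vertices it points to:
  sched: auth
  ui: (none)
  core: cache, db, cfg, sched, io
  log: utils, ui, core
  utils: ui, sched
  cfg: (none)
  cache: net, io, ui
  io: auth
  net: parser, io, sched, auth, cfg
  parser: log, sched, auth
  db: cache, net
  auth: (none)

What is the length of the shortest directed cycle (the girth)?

For each vertex v, BFS finds the shortest path from v back to v.
The shortest such closed walk is log → core → cache → net → parser → log, length 5.

5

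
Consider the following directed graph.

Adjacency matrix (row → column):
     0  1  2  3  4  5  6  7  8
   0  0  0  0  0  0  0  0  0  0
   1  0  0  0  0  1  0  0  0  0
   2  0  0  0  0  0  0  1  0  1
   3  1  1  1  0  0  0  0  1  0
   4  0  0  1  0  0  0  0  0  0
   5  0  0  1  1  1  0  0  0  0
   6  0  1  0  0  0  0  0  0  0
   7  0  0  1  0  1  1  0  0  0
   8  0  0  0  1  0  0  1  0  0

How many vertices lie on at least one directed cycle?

A vertex is on a directed cycle iff it belongs to a strongly connected component of size ≥ 2 (or has a self-loop).
The vertices on cycles are {1, 2, 3, 4, 5, 6, 7, 8} — 8 in total.

8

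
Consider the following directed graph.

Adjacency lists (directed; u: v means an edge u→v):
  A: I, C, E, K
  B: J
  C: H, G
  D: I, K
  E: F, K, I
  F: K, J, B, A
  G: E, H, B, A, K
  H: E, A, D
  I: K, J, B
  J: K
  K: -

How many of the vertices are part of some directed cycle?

A vertex is on a directed cycle iff it belongs to a strongly connected component of size ≥ 2 (or has a self-loop).
The vertices on cycles are {A, C, E, F, G, H} — 6 in total.

6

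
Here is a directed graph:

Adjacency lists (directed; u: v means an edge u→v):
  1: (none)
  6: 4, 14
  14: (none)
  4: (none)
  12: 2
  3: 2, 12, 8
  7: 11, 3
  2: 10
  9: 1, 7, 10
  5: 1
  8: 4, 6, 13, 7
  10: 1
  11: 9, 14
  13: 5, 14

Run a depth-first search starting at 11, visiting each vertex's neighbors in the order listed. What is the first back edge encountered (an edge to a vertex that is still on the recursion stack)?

DFS from 11 (visiting each vertex's neighbors in the order listed); mark gray on enter, black on exit:
11 gray
  9 gray
    1 gray
    1 black
    7 gray
      7→11: 11 is gray → back edge
First back edge: 7 → 11.

7→11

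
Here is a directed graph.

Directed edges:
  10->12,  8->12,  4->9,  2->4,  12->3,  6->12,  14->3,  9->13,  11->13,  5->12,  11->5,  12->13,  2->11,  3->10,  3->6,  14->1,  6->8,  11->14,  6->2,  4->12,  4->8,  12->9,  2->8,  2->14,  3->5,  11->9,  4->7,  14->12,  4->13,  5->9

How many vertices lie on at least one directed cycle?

A vertex is on a directed cycle iff it belongs to a strongly connected component of size ≥ 2 (or has a self-loop).
The vertices on cycles are {2, 3, 4, 5, 6, 8, 10, 11, 12, 14} — 10 in total.

10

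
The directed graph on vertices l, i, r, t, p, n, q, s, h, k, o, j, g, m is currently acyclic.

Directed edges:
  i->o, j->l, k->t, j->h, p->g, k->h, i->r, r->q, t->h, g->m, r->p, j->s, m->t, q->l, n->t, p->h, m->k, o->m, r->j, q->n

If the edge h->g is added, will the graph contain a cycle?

Yes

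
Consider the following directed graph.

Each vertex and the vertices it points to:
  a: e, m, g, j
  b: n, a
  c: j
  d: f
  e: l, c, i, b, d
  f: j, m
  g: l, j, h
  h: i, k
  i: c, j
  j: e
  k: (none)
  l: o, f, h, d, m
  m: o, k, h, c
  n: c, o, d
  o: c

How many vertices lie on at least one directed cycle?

14

A vertex is on a directed cycle iff it belongs to a strongly connected component of size ≥ 2 (or has a self-loop).
The vertices on cycles are {a, b, c, d, e, f, g, h, i, j, l, m, n, o} — 14 in total.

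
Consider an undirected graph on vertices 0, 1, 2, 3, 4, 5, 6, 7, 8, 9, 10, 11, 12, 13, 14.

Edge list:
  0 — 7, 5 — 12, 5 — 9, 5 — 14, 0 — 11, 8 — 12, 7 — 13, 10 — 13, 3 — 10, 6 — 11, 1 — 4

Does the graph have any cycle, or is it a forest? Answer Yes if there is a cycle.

No

DFS, tracking each vertex's parent; an edge to a visited non-parent vertex closes a cycle.
Start from 7:
visit 7 (parent –)
  visit 13 (parent 7)
    visit 10 (parent 13)
      visit 3 (parent 10)
        3–10: parent, skip
      10–13: parent, skip
    13–7: parent, skip
  visit 0 (parent 7)
    0–7: parent, skip
    visit 11 (parent 0)
      11–0: parent, skip
      visit 6 (parent 11)
        6–11: parent, skip
visit 1 (parent –)
  visit 4 (parent 1)
    4–1: parent, skip
visit 2 (parent –)
visit 5 (parent –)
  visit 12 (parent 5)
    visit 8 (parent 12)
      8–12: parent, skip
    12–5: parent, skip
  visit 9 (parent 5)
    9–5: parent, skip
  visit 14 (parent 5)
    14–5: parent, skip
No non-parent visited neighbor found — the graph is a forest.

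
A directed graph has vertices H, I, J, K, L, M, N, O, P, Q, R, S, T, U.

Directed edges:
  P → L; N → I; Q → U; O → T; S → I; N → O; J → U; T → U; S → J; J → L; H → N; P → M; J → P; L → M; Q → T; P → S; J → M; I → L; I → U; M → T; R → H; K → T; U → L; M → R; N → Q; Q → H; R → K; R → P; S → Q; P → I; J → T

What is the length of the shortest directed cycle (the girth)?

3

For each vertex v, BFS finds the shortest path from v back to v.
The shortest such closed walk is R → P → M → R, length 3.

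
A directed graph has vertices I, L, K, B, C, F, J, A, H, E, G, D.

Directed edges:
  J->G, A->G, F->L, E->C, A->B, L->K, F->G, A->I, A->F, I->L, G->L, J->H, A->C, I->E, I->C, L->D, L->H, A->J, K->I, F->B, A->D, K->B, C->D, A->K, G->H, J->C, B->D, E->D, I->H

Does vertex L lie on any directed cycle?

Yes

L is on a cycle iff L can reach itself via ≥1 edge.
L → K → I → L — yes.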